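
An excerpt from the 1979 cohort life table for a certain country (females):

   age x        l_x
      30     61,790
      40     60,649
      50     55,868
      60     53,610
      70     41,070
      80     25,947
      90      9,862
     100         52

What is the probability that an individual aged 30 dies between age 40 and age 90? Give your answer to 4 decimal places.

We want 10|50q30 = (l_40 − l_90)/l_30.
This is the probability of reaching 40 but not 90, conditional on being alive at 30: (l_40 − l_90) / l_30.
= (60,649 − 9,862) / 61,790 = 50,787 / 61,790 = 0.821929.

0.8219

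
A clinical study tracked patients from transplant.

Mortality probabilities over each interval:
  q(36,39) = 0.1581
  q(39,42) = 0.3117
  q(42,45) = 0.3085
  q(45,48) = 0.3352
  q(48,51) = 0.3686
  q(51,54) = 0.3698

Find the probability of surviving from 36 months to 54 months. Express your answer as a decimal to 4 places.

0.1060

Chaining the interval survival probabilities: (1 − 0.1581) × (1 − 0.3117) × (1 − 0.3085) × (1 − 0.3352) × (1 − 0.3686) × (1 − 0.3698).
= 0.8419 × 0.6883 × 0.6915 × 0.6648 × 0.6314 × 0.6302 = 0.106000.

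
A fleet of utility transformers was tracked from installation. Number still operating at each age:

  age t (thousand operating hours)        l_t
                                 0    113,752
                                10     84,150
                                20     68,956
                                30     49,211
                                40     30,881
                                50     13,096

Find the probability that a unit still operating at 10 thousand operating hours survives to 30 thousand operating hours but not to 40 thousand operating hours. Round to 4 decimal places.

This is the probability of reaching 30 but not 40, conditional on being operational at 10: (l_30 − l_40) / l_10.
= (49,211 − 30,881) / 84,150 = 18,330 / 84,150 = 0.217825.

0.2178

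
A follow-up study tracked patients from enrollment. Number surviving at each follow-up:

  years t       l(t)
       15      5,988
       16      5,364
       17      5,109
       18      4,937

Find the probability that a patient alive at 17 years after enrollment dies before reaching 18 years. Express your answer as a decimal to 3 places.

P(die before 18 | alive at 17) = 1 − l(18)/l(17) = 1 − 4,937/5,109 = (172)/5,109 = 0.033666.

0.034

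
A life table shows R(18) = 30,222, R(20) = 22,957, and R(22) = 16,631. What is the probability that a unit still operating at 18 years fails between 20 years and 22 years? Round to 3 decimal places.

This is the probability of reaching 20 but not 22, conditional on being operational at 18: (R(20) − R(22)) / R(18).
= (22,957 − 16,631) / 30,222 = 6,326 / 30,222 = 0.209318.

0.209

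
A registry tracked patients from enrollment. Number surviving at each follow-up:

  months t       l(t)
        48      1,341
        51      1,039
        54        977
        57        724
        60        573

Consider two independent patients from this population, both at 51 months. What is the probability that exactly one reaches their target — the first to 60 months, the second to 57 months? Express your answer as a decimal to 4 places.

0.4797

p₁ = l(60)/l(51) = 573/1,039 = 0.551492; p₂ = l(57)/l(51) = 724/1,039 = 0.696824.
P(exactly one) = p₁(1−p₂) + (1−p₁)p₂ = 0.167199 + 0.312531 = 0.479730.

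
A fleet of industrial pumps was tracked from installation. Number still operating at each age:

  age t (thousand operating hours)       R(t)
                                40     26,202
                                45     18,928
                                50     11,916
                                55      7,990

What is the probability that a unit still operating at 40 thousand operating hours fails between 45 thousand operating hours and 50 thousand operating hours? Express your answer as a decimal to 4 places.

This is the probability of reaching 45 but not 50, conditional on being operational at 40: (R(45) − R(50)) / R(40).
= (18,928 − 11,916) / 26,202 = 7,012 / 26,202 = 0.267613.

0.2676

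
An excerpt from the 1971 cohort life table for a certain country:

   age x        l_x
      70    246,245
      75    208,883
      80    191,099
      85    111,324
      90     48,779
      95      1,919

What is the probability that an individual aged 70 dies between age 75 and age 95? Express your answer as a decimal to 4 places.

0.8405

We want 5|20q70 = (l_75 − l_95)/l_70.
This is the probability of reaching 75 but not 95, conditional on being alive at 70: (l_75 − l_95) / l_70.
= (208,883 − 1,919) / 246,245 = 206,964 / 246,245 = 0.840480.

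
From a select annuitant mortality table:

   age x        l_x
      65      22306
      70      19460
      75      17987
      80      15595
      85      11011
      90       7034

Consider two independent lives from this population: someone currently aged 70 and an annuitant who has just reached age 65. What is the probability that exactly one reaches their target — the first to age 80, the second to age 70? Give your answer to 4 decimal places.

0.2755

p₁ = l_80/l_70 = 15595/19460 = 0.801387; p₂ = l_70/l_65 = 19460/22306 = 0.872411.
P(exactly one) = p₁(1−p₂) + (1−p₁)p₂ = 0.102248 + 0.173272 = 0.275520.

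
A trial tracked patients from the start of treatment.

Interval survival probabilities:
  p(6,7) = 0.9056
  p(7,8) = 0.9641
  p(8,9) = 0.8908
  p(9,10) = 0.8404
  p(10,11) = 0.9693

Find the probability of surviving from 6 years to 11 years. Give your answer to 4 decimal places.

0.6336

Chaining the interval survival probabilities: 0.9056 × 0.9641 × 0.8908 × 0.8404 × 0.9693.
= 0.633553.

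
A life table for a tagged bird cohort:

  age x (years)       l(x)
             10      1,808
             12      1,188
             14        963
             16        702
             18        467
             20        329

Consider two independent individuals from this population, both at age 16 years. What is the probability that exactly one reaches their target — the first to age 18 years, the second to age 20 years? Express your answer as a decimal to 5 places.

0.51036

p₁ = l(18)/l(16) = 467/702 = 0.665242; p₂ = l(20)/l(16) = 329/702 = 0.468661.
P(exactly one) = p₁(1−p₂) + (1−p₁)p₂ = 0.353469 + 0.156888 = 0.510357.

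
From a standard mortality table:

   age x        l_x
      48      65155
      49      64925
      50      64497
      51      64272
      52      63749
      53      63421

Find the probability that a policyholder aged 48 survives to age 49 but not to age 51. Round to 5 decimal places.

This is the probability of reaching 49 but not 51, conditional on being alive at 48: (l_49 − l_51) / l_48.
= (64925 − 64272) / 65155 = 653 / 65155 = 0.010022.

0.01002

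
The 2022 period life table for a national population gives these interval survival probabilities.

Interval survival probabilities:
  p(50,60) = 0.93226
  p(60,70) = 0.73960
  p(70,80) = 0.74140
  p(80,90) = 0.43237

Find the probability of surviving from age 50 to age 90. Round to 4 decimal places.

Chaining the interval survival probabilities: 0.93226 × 0.73960 × 0.74140 × 0.43237.
= 0.221025.

0.2210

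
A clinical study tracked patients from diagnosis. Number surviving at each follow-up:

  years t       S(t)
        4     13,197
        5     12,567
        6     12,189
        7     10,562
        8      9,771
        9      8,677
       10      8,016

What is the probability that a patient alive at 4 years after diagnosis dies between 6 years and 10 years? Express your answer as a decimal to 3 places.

This is the probability of reaching 6 but not 10, conditional on being alive at 4: (S(6) − S(10)) / S(4).
= (12,189 − 8,016) / 13,197 = 4,173 / 13,197 = 0.316208.

0.316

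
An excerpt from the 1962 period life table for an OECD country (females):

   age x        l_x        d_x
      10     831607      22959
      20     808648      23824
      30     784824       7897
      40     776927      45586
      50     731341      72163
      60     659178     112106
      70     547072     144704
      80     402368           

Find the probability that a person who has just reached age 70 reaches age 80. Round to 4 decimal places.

We want 10p70 = l_80/l_70.
The conditional survival probability is l_80/l_70 = 402368/547072 = 0.735494.

0.7355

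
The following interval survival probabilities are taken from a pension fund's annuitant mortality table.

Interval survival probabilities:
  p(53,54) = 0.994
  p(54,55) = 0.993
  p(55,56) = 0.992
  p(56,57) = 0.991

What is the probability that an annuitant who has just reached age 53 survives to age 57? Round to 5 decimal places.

0.97033

Survival from 53 to 57 is the product of surviving each interval: 0.994 × 0.993 × 0.992 × 0.991.
= 0.970333.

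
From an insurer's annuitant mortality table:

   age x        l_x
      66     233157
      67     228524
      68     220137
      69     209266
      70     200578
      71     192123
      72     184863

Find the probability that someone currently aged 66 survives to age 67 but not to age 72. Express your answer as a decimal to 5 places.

We want 1|5q66 = (l_67 − l_72)/l_66.
This is the probability of reaching 67 but not 72, conditional on being alive at 66: (l_67 − l_72) / l_66.
= (228524 − 184863) / 233157 = 43661 / 233157 = 0.187260.

0.18726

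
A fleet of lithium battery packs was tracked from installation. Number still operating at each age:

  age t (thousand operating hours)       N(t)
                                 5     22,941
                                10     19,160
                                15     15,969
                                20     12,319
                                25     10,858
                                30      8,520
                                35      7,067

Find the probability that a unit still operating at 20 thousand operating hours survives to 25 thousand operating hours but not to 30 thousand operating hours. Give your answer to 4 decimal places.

0.1898

This is the probability of reaching 25 but not 30, conditional on being operational at 20: (N(25) − N(30)) / N(20).
= (10,858 − 8,520) / 12,319 = 2,338 / 12,319 = 0.189788.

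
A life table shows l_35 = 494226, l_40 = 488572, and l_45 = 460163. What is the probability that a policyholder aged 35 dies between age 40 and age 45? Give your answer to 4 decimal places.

This is the probability of reaching 40 but not 45, conditional on being alive at 35: (l_40 − l_45) / l_35.
= (488572 − 460163) / 494226 = 28409 / 494226 = 0.057482.

0.0575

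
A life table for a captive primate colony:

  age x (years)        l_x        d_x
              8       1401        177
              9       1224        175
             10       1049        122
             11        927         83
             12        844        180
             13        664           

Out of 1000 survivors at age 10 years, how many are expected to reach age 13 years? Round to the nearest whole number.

633

The relevant probability is 664/1049 = 0.632984.
Expected number = 1000 × 0.632984 = 633.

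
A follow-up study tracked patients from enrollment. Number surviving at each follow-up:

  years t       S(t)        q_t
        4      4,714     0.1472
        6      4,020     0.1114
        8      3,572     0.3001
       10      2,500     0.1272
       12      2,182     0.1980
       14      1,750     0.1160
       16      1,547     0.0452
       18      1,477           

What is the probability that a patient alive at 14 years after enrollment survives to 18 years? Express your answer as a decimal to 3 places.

0.844

The conditional survival probability is S(18)/S(14) = 1,477/1,750 = 0.844000.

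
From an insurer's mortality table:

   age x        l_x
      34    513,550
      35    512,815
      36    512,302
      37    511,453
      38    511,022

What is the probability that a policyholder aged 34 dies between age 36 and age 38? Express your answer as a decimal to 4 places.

0.0025

We want 2|2q34 = (l_36 − l_38)/l_34.
This is the probability of reaching 36 but not 38, conditional on being alive at 34: (l_36 − l_38) / l_34.
= (512,302 − 511,022) / 513,550 = 1,280 / 513,550 = 0.002492.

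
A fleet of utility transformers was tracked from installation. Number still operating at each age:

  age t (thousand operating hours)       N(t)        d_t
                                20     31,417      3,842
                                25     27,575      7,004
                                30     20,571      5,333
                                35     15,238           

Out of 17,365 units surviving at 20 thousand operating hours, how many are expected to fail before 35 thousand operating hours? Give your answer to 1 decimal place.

8942.6

The relevant probability is 1 − 15,238/31,417 = 0.514976.
Expected number = 17,365 × 0.514976 = 8942.6.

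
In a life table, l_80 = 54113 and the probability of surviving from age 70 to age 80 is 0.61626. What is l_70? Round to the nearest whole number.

l_70 = l_80 / p = 54113 / 0.61626 = 87809.

87809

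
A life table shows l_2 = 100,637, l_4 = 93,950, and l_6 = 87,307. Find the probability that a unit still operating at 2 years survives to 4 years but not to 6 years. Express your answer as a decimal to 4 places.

0.0660

This is the probability of reaching 4 but not 6, conditional on being operational at 2: (l_4 − l_6) / l_2.
= (93,950 − 87,307) / 100,637 = 6,643 / 100,637 = 0.066010.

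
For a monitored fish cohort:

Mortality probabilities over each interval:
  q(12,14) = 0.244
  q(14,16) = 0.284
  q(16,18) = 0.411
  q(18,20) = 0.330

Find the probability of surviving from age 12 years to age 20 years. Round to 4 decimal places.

The overall survival probability is (1 − 0.244) × (1 − 0.284) × (1 − 0.411) × (1 − 0.330).
= 0.756 × 0.716 × 0.589 × 0.670 = 0.213612.

0.2136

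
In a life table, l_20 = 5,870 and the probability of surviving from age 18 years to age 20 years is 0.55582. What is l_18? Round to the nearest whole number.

10561

l_18 = l_20 / p = 5,870 / 0.55582 = 10561.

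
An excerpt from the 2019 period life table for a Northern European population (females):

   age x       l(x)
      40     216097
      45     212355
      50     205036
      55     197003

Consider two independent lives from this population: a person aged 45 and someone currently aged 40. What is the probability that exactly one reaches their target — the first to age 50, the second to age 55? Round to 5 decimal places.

p₁ = l(50)/l(45) = 205036/212355 = 0.965534; p₂ = l(55)/l(40) = 197003/216097 = 0.911642.
P(exactly one) = p₁(1−p₂) + (1−p₁)p₂ = 0.085313 + 0.031421 = 0.116733.

0.11673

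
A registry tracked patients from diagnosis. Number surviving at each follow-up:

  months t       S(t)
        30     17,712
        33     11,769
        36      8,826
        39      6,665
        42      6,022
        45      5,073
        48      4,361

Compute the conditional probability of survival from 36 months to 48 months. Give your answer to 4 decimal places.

The conditional survival probability is S(48)/S(36) = 4,361/8,826 = 0.494108.

0.4941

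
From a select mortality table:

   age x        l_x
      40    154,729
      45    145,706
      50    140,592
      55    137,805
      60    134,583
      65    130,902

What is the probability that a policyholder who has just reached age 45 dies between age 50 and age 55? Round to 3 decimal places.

0.019

This is the probability of reaching 50 but not 55, conditional on being alive at 45: (l_50 − l_55) / l_45.
= (140,592 − 137,805) / 145,706 = 2,787 / 145,706 = 0.019128.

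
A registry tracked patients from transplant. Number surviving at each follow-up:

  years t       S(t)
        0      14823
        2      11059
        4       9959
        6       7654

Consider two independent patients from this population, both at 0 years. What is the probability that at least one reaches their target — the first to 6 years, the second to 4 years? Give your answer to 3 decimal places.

0.841

p₁ = S(6)/S(0) = 7654/14823 = 0.516360; p₂ = S(4)/S(0) = 9959/14823 = 0.671861.
P(at least one) = 1 − (1−p₁)(1−p₂) = 1 − 0.483640 × 0.328139 = 0.841299.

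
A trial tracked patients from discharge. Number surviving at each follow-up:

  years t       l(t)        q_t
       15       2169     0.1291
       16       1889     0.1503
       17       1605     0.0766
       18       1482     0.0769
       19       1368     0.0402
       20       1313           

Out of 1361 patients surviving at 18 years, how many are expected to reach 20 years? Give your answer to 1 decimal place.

The relevant probability is 1313/1482 = 0.885965.
Expected number = 1361 × 0.885965 = 1205.8.

1205.8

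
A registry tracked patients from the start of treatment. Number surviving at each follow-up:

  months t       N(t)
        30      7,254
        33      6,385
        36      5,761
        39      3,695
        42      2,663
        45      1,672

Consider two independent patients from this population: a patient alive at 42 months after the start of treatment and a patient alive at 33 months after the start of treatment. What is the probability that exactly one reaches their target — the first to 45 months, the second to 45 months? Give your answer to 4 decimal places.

0.5609

p₁ = N(45)/N(42) = 1,672/2,663 = 0.627863; p₂ = N(45)/N(33) = 1,672/6,385 = 0.261864.
P(exactly one) = p₁(1−p₂) + (1−p₁)p₂ = 0.463448 + 0.097449 = 0.560898.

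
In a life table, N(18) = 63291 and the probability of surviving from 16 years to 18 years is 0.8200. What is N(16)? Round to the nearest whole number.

N(16) = N(18) / p = 63291 / 0.8200 = 77184.

77184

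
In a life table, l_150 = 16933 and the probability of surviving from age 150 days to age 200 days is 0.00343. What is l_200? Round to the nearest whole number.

58

l_200 = l_150 × p = 16933 × 0.00343 = 58.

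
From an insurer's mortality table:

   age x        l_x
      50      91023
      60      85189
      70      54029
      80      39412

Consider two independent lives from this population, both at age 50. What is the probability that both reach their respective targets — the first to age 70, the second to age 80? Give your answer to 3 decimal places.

0.257

p₁ = l_70/l_50 = 54029/91023 = 0.593575; p₂ = l_80/l_50 = 39412/91023 = 0.432989.
P(both) = p₁ × p₂ = 0.593575 × 0.432989 = 0.257011.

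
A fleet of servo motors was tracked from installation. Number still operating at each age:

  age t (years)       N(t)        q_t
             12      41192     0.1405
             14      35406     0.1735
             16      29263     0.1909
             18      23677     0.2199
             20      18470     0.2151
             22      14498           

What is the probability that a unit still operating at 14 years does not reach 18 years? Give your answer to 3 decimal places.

P(fail before 18 | operational at 14) = 1 − N(18)/N(14) = 1 − 23677/35406 = (11729)/35406 = 0.331272.

0.331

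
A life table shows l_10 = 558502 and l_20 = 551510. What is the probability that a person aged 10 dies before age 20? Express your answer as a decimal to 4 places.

P(die before 20 | alive at 10) = 1 − l_20/l_10 = 1 − 551510/558502 = (6992)/558502 = 0.012519.

0.0125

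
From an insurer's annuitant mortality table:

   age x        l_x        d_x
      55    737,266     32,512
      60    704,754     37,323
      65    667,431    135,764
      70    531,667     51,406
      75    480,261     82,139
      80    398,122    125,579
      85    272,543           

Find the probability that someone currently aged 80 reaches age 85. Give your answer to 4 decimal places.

The conditional survival probability is l_85/l_80 = 272,543/398,122 = 0.684572.

0.6846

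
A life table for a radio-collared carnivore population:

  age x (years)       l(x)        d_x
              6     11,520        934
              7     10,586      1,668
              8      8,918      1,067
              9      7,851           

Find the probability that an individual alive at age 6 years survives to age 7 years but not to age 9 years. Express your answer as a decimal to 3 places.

This is the probability of reaching 7 but not 9, conditional on being alive at 6: (l(7) − l(9)) / l(6).
= (10,586 − 7,851) / 11,520 = 2,735 / 11,520 = 0.237413.

0.237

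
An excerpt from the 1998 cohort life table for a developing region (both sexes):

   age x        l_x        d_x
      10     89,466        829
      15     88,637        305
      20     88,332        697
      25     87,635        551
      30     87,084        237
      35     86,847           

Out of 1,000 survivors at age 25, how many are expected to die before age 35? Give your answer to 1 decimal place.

9.0

The relevant probability is 1 − 86,847/87,635 = 0.008992.
Expected number = 1,000 × 0.008992 = 9.0.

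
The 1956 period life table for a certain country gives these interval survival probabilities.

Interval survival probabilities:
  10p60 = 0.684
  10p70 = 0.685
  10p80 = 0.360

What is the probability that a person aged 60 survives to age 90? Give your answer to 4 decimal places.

0.1687

Chaining the interval survival probabilities: 0.684 × 0.685 × 0.360.
= 0.168674.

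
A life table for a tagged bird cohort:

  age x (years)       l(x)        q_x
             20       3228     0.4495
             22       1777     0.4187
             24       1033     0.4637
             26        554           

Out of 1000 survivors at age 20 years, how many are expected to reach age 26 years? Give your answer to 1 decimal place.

171.6

The relevant probability is 554/3228 = 0.171623.
Expected number = 1000 × 0.171623 = 171.6.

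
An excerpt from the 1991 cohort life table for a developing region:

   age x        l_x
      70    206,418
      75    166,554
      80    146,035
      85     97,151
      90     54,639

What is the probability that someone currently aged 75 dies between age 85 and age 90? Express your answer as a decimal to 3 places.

We want 10|5q75 = (l_85 − l_90)/l_75.
This is the probability of reaching 85 but not 90, conditional on being alive at 75: (l_85 − l_90) / l_75.
= (97,151 − 54,639) / 166,554 = 42,512 / 166,554 = 0.255245.

0.255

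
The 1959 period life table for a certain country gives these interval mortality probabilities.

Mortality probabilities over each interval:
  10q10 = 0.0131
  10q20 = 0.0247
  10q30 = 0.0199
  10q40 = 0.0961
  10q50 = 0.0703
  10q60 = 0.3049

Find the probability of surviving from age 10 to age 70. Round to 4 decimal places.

Survival from 10 to 70 is the product of surviving each interval: (1 − 0.0131) × (1 − 0.0247) × (1 − 0.0199) × (1 − 0.0961) × (1 − 0.0703) × (1 − 0.3049).
= 0.9869 × 0.9753 × 0.9801 × 0.9039 × 0.9297 × 0.6951 = 0.551052.

0.5511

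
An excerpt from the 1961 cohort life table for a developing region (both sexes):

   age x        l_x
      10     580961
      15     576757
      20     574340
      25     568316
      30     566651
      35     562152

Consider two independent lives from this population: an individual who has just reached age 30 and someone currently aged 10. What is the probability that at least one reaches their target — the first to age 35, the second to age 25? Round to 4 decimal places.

0.9998

p₁ = l_35/l_30 = 562152/566651 = 0.992060; p₂ = l_25/l_10 = 568316/580961 = 0.978234.
P(at least one) = 1 − (1−p₁)(1−p₂) = 1 − 0.007940 × 0.021766 = 0.999827.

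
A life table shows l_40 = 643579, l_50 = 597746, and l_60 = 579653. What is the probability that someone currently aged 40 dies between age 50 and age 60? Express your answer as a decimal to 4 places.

We want 10|10q40 = (l_50 − l_60)/l_40.
This is the probability of reaching 50 but not 60, conditional on being alive at 40: (l_50 − l_60) / l_40.
= (597746 − 579653) / 643579 = 18093 / 643579 = 0.028113.

0.0281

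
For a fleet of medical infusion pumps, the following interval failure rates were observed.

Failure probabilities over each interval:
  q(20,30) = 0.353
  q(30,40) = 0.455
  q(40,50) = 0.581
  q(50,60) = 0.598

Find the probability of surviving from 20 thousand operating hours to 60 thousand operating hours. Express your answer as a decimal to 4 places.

0.0594

Survival from 20 to 60 is the product of surviving each interval: (1 − 0.353) × (1 − 0.455) × (1 − 0.581) × (1 − 0.598).
= 0.647 × 0.545 × 0.419 × 0.402 = 0.059394.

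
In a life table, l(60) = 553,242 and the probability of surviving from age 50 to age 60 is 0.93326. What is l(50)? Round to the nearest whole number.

l(50) = l(60) / p = 553,242 / 0.93326 = 592806.

592806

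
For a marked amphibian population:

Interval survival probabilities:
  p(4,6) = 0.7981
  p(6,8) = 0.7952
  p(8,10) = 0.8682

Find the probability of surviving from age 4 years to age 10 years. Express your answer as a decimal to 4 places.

0.5510

P(survive 4→10) = 0.7981 × 0.7952 × 0.8682.
= 0.551002.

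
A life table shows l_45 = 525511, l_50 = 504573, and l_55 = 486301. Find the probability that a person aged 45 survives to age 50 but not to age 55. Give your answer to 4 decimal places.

We want 5|5q45 = (l_50 − l_55)/l_45.
This is the probability of reaching 50 but not 55, conditional on being alive at 45: (l_50 − l_55) / l_45.
= (504573 − 486301) / 525511 = 18272 / 525511 = 0.034770.

0.0348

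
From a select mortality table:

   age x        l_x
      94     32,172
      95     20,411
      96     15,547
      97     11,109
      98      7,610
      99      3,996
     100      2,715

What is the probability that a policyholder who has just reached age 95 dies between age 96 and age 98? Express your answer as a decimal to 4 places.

0.3889

This is the probability of reaching 96 but not 98, conditional on being alive at 95: (l_96 − l_98) / l_95.
= (15,547 − 7,610) / 20,411 = 7,937 / 20,411 = 0.388859.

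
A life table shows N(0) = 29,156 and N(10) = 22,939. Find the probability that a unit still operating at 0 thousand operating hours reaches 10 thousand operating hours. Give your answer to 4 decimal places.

0.7868

The conditional survival probability is N(10)/N(0) = 22,939/29,156 = 0.786768.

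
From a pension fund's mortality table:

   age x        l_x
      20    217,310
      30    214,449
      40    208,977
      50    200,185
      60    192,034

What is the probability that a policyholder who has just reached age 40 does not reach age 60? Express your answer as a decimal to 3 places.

0.081

P(die before 60 | alive at 40) = 1 − l_60/l_40 = 1 − 192,034/208,977 = (16,943)/208,977 = 0.081076.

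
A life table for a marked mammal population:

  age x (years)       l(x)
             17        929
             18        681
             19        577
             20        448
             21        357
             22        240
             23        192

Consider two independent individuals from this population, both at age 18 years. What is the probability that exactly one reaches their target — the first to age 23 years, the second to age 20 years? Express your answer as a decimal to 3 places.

p₁ = l(23)/l(18) = 192/681 = 0.281938; p₂ = l(20)/l(18) = 448/681 = 0.657856.
P(exactly one) = p₁(1−p₂) + (1−p₁)p₂ = 0.096463 + 0.472381 = 0.568845.

0.569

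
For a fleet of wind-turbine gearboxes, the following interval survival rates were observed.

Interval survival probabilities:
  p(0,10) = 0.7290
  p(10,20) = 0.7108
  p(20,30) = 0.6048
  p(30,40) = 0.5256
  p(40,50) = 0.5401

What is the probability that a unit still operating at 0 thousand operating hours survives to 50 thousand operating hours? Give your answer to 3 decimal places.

0.089

P(survive 0→50) = 0.7290 × 0.7108 × 0.6048 × 0.5256 × 0.5401.
= 0.088964.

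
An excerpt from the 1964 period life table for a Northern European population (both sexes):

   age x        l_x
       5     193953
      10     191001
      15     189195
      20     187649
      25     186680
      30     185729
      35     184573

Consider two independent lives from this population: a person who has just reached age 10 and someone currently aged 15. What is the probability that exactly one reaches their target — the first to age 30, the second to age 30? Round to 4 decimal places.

p₁ = l_30/l_10 = 185729/191001 = 0.972398; p₂ = l_30/l_15 = 185729/189195 = 0.981680.
P(exactly one) = p₁(1−p₂) + (1−p₁)p₂ = 0.017814 + 0.027096 = 0.044911.

0.0449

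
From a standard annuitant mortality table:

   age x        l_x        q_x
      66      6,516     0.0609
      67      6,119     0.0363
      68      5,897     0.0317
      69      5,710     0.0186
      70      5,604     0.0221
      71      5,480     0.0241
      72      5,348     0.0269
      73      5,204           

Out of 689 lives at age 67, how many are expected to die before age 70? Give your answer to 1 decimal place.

58.0

The relevant probability is 1 − 5,604/6,119 = 0.084164.
Expected number = 689 × 0.084164 = 58.0.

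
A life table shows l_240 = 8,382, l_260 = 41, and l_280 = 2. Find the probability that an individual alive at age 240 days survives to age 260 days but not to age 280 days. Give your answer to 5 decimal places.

This is the probability of reaching 260 but not 280, conditional on being alive at 240: (l_260 − l_280) / l_240.
= (41 − 2) / 8,382 = 39 / 8,382 = 0.004653.

0.00465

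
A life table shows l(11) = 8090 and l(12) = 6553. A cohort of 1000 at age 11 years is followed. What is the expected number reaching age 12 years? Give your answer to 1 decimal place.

The relevant probability is 6553/8090 = 0.810012.
Expected number = 1000 × 0.810012 = 810.0.

810.0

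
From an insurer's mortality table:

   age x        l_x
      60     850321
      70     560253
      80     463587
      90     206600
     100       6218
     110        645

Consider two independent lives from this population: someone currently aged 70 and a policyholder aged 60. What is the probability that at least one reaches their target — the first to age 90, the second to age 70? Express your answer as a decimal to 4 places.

p₁ = l_90/l_70 = 206600/560253 = 0.368762; p₂ = l_70/l_60 = 560253/850321 = 0.658872.
P(at least one) = 1 − (1−p₁)(1−p₂) = 1 − 0.631238 × 0.341128 = 0.784667.

0.7847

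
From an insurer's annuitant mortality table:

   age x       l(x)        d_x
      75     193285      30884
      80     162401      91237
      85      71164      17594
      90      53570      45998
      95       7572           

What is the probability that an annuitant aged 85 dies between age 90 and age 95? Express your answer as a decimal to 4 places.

0.6464

This is the probability of reaching 90 but not 95, conditional on being alive at 85: (l(90) − l(95)) / l(85).
= (53570 − 7572) / 71164 = 45998 / 71164 = 0.646366.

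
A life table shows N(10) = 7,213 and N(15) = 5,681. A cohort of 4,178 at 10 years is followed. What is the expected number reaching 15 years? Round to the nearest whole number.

3291

The relevant probability is 5,681/7,213 = 0.787606.
Expected number = 4,178 × 0.787606 = 3291.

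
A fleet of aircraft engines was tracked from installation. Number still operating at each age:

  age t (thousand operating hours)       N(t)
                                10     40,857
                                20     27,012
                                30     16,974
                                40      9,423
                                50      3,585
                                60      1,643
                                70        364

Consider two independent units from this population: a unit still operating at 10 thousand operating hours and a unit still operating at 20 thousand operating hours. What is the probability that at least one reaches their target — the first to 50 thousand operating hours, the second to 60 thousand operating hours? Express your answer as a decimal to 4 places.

p₁ = N(50)/N(10) = 3,585/40,857 = 0.087745; p₂ = N(60)/N(20) = 1,643/27,012 = 0.060825.
P(at least one) = 1 − (1−p₁)(1−p₂) = 1 − 0.912255 × 0.939175 = 0.143233.

0.1432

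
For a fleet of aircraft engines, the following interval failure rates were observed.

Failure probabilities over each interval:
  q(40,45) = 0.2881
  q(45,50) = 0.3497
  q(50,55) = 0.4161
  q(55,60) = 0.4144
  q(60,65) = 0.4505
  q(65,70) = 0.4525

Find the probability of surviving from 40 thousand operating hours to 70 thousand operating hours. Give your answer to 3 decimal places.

Chaining the interval survival probabilities: (1 − 0.2881) × (1 − 0.3497) × (1 − 0.4161) × (1 − 0.4144) × (1 − 0.4505) × (1 − 0.4525).
= 0.7119 × 0.6503 × 0.5839 × 0.5856 × 0.5495 × 0.5475 = 0.047624.

0.048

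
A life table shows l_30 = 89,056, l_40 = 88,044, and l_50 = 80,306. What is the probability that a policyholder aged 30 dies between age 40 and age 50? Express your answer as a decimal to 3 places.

0.087

We want 10|10q30 = (l_40 − l_50)/l_30.
This is the probability of reaching 40 but not 50, conditional on being alive at 30: (l_40 − l_50) / l_30.
= (88,044 − 80,306) / 89,056 = 7,738 / 89,056 = 0.086889.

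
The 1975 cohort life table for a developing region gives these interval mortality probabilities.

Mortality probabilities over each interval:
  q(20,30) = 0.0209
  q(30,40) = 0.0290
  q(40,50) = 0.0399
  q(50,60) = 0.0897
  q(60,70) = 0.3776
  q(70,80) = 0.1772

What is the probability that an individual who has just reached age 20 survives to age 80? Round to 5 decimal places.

The overall survival probability is (1 − 0.0209) × (1 − 0.0290) × (1 − 0.0399) × (1 − 0.0897) × (1 − 0.3776) × (1 − 0.1772).
= 0.9791 × 0.9710 × 0.9601 × 0.9103 × 0.6224 × 0.8228 = 0.425511.

0.42551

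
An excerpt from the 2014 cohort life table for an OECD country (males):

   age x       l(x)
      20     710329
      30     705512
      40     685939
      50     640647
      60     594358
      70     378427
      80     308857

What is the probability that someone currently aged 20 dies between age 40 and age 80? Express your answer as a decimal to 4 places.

0.5309

This is the probability of reaching 40 but not 80, conditional on being alive at 20: (l(40) − l(80)) / l(20).
= (685939 − 308857) / 710329 = 377082 / 710329 = 0.530855.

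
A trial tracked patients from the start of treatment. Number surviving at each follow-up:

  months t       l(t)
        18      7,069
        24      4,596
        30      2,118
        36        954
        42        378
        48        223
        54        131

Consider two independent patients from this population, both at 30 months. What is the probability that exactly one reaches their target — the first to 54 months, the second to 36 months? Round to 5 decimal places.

p₁ = l(54)/l(30) = 131/2,118 = 0.061851; p₂ = l(36)/l(30) = 954/2,118 = 0.450425.
P(exactly one) = p₁(1−p₂) + (1−p₁)p₂ = 0.033992 + 0.422566 = 0.456558.

0.45656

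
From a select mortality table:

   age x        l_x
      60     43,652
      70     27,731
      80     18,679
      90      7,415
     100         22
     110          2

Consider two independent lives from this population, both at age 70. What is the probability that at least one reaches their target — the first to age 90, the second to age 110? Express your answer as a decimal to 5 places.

0.26744

p₁ = l_90/l_70 = 7,415/27,731 = 0.267390; p₂ = l_110/l_70 = 2/27,731 = 0.000072.
P(at least one) = 1 − (1−p₁)(1−p₂) = 1 − 0.732610 × 0.999928 = 0.267443.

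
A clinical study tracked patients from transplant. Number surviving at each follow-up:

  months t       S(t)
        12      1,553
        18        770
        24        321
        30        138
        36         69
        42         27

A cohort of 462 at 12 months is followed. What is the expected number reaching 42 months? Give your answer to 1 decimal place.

The relevant probability is 27/1,553 = 0.017386.
Expected number = 462 × 0.017386 = 8.0.

8.0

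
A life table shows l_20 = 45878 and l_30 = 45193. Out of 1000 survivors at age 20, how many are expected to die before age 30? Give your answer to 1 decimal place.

The relevant probability is 1 − 45193/45878 = 0.014931.
Expected number = 1000 × 0.014931 = 14.9.

14.9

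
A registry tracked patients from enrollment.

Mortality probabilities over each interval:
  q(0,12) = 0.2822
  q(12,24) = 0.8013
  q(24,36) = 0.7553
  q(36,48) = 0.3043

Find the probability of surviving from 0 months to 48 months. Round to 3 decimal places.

0.024

The overall survival probability is (1 − 0.2822) × (1 − 0.8013) × (1 − 0.7553) × (1 − 0.3043).
= 0.7178 × 0.1987 × 0.2447 × 0.6957 = 0.024280.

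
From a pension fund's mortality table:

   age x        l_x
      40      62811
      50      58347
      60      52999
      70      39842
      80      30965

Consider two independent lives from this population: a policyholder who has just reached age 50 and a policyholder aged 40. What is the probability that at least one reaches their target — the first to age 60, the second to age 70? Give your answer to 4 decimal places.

p₁ = l_60/l_50 = 52999/58347 = 0.908341; p₂ = l_70/l_40 = 39842/62811 = 0.634316.
P(at least one) = 1 − (1−p₁)(1−p₂) = 1 − 0.091659 × 0.365684 = 0.966482.

0.9665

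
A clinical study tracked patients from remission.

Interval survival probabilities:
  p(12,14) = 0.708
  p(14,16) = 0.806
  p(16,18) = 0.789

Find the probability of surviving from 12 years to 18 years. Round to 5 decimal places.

Survival from 12 to 18 is the product of surviving each interval: 0.708 × 0.806 × 0.789.
= 0.450241.

0.45024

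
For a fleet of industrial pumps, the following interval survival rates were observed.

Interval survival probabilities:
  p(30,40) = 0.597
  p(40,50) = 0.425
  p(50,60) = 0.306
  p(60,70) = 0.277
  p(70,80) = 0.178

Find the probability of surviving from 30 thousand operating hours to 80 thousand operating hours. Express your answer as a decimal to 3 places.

Survival from 30 to 80 is the product of surviving each interval: 0.597 × 0.425 × 0.306 × 0.277 × 0.178.
= 0.003828.

0.004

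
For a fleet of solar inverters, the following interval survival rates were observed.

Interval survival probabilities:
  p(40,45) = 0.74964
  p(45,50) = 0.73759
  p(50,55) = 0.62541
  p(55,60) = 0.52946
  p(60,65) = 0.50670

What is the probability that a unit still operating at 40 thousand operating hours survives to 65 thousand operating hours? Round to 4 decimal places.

The overall survival probability is 0.74964 × 0.73759 × 0.62541 × 0.52946 × 0.50670.
= 0.092772.

0.0928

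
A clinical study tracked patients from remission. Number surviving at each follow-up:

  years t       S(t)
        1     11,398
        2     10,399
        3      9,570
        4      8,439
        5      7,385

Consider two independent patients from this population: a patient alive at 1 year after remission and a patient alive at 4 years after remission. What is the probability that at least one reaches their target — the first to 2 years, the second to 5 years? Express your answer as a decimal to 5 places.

0.98905

p₁ = S(2)/S(1) = 10,399/11,398 = 0.912353; p₂ = S(5)/S(4) = 7,385/8,439 = 0.875104.
P(at least one) = 1 − (1−p₁)(1−p₂) = 1 − 0.087647 × 0.124896 = 0.989053.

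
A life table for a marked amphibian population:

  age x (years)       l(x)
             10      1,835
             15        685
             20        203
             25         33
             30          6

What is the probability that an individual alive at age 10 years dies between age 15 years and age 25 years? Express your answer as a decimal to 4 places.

0.3553

This is the probability of reaching 15 but not 25, conditional on being alive at 10: (l(15) − l(25)) / l(10).
= (685 − 33) / 1,835 = 652 / 1,835 = 0.355313.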